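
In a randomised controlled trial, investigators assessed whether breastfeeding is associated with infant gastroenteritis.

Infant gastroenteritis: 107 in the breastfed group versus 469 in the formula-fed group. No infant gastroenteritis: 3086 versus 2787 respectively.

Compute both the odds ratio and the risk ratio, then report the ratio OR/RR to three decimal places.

0.886

From the description: a = 107, b = 3086, c = 469, d = 2787.
OR = (107·2787)/(3086·469) = 298209/1447334 = 0.20604
Risk in exposed = 107/3193 = 0.03351; risk in unexposed = 469/3256 = 0.14404; RR = 0.23265
OR/RR = 0.20604 / 0.23265 = 0.88564
The outcome is not rare, so the OR lies further from 1 than the RR.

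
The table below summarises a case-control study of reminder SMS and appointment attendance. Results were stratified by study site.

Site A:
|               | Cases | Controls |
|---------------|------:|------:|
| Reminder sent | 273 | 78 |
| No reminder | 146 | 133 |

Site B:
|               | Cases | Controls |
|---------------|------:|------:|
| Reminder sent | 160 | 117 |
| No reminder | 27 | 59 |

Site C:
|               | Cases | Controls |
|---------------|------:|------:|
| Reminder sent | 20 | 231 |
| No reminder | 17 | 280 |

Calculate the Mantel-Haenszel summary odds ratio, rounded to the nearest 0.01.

2.77

OR_MH = Σ(aᵢdᵢ/nᵢ) / Σ(bᵢcᵢ/nᵢ), where nᵢ is the stratum total.
Stratum 1 (Site A): n = 630; a·d/n = 273·133/630 = 57.6333; b·c/n = 78·146/630 = 18.0762
Stratum 2 (Site B): n = 363; a·d/n = 160·59/363 = 26.0055; b·c/n = 117·27/363 = 8.7025
Stratum 3 (Site C): n = 548; a·d/n = 20·280/548 = 10.2190; b·c/n = 231·17/548 = 7.1661
OR_MH = (57.6333 + 26.0055 + 10.2190) / (18.0762 + 8.7025 + 7.1661) = 93.8578 / 33.9447 = 2.76502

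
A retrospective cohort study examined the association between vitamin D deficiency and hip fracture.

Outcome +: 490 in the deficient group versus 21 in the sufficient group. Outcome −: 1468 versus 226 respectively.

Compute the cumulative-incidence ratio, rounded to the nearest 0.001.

From the description: a = 490, b = 1468, c = 21, d = 226.
Risk in exposed = 490/1958 = 0.25026; risk in unexposed = 21/247 = 0.08502.
RR = 0.25026 / 0.08502 = 2.94348
The risk among the exposed is 2.94 times that among the unexposed.

2.943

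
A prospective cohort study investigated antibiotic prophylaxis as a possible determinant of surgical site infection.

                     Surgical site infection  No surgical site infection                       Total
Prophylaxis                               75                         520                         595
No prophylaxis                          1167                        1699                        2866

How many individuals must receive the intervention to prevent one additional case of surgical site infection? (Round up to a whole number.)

Risk in treated group = 75/595 = 0.12605; risk in control = 1167/2866 = 0.40719.
Absolute risk reduction = 0.40719 − 0.12605 = 0.28114
NNT = 1 / ARR = 1 / 0.28114 = 3.557 → round up → 4

4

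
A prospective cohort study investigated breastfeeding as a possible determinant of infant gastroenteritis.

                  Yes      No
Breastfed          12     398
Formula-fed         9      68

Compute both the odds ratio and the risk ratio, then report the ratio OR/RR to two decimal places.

Cells: a = 12, b = 398, c = 9, d = 68.
OR = (12·68)/(398·9) = 816/3582 = 0.22781
Risk in exposed = 12/410 = 0.02927; risk in unexposed = 9/77 = 0.11688; RR = 0.25041
OR/RR = 0.22781 / 0.25041 = 0.90974
The outcome is not rare, so the OR lies further from 1 than the RR.

0.91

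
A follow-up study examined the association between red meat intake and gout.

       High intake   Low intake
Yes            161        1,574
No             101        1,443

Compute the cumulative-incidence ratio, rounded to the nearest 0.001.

1.178

Reading the table with exposure as columns: a = 161 (High intake, case), b = 101 (High intake, non-case), c = 1574 (Low intake, case), d = 1443.
Risk in exposed = 161/262 = 0.61450; risk in unexposed = 1574/3017 = 0.52171.
RR = 0.61450 / 0.52171 = 1.17786
The risk among the exposed is 1.18 times that among the unexposed.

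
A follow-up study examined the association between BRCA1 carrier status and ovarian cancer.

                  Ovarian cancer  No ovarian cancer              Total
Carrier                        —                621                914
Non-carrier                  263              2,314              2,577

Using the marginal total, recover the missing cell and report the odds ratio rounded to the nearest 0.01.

4.15

The missing cell is in the exposed row: 914 − 621 = 293.
So a = 293, b = 621, c = 263, d = 2314.
OR = (a·d)/(b·c) = (293 × 2314) / (621 × 263) = 678002 / 163323 = 4.15130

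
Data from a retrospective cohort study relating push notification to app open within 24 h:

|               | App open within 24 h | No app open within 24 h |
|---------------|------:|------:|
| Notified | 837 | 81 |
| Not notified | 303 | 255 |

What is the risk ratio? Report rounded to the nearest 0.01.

1.68

Cells: a = 837, b = 81, c = 303, d = 255.
Risk in exposed = 837/918 = 0.91176; risk in unexposed = 303/558 = 0.54301.
RR = 0.91176 / 0.54301 = 1.67909
The risk among the exposed is 1.68 times that among the unexposed.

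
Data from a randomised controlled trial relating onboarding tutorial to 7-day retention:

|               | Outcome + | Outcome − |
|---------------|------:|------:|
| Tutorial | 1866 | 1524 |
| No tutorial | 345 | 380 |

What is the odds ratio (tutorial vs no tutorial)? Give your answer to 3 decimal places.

1.349

Cells: a = 1866, b = 1524, c = 345, d = 380.
OR = (a·d)/(b·c) = (1866 × 380) / (1524 × 345) = 709080 / 525780 = 1.34862
The odds of 7-day retention are about 1.35 times as high in the tutorial group.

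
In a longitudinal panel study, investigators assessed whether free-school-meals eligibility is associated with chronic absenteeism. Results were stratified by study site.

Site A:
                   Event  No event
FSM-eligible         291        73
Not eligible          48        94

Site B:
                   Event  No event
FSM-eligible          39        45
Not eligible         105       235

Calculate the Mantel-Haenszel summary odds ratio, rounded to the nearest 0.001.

OR_MH = Σ(aᵢdᵢ/nᵢ) / Σ(bᵢcᵢ/nᵢ), where nᵢ is the stratum total.
Stratum 1 (Site A): n = 506; a·d/n = 291·94/506 = 54.0593; b·c/n = 73·48/506 = 6.9249
Stratum 2 (Site B): n = 424; a·d/n = 39·235/424 = 21.6156; b·c/n = 45·105/424 = 11.1439
OR_MH = (54.0593 + 21.6156) / (6.9249 + 11.1439) = 75.6749 / 18.0688 = 4.18816

4.188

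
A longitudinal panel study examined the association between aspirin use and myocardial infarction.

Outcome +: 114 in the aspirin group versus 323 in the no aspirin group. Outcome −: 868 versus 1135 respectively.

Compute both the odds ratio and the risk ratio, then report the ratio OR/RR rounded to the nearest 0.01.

From the description: a = 114, b = 868, c = 323, d = 1135.
OR = (114·1135)/(868·323) = 129390/280364 = 0.46151
Risk in exposed = 114/982 = 0.11609; risk in unexposed = 323/1458 = 0.22154; RR = 0.52402
OR/RR = 0.46151 / 0.52402 = 0.88070
The outcome is not rare, so the OR lies further from 1 than the RR.

0.88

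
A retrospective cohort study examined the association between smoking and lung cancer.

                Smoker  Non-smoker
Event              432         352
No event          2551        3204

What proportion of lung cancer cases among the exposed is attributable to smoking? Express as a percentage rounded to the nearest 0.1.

31.6

Reading the table with exposure as columns: a = 432 (Smoker, case), b = 2551 (Smoker, non-case), c = 352 (Non-smoker, case), d = 3204.
Risk in exposed = 432/2983 = 0.14482; risk in unexposed = 352/3556 = 0.09899.
RR = 0.14482/0.09899 = 1.46302
AR% = (RR − 1)/RR × 100 = (1.46302 − 1)/1.46302 × 100 = 31.6481%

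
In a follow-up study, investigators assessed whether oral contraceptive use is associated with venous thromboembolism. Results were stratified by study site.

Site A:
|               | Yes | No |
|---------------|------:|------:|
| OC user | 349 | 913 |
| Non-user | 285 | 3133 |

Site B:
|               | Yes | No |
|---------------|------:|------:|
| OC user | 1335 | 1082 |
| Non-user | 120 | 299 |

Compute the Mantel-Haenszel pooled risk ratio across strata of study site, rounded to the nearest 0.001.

2.524

RR_MH = Σ(aᵢ·n₀ᵢ/nᵢ) / Σ(cᵢ·n₁ᵢ/nᵢ), with n₁ᵢ = aᵢ+bᵢ (exposed), n₀ᵢ = cᵢ+dᵢ (unexposed), nᵢ = n₁ᵢ+n₀ᵢ.
Stratum 1 (Site A): n₁ = 1262, n₀ = 3418, n = 4680; a·n₀/n = 349·3418/4680 = 254.8893; c·n₁/n = 285·1262/4680 = 76.8526
Stratum 2 (Site B): n₁ = 2417, n₀ = 419, n = 2836; a·n₀/n = 1335·419/2836 = 197.2373; c·n₁/n = 120·2417/2836 = 102.2708
RR_MH = (254.8893 + 197.2373) / (76.8526 + 102.2708) = 452.1266 / 179.1234 = 2.52411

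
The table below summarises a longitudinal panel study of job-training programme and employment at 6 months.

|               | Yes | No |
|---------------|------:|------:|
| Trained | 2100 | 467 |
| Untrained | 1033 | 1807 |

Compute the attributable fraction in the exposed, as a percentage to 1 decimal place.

Cells: a = 2100, b = 467, c = 1033, d = 1807.
Risk in exposed = 2100/2567 = 0.81808; risk in unexposed = 1033/2840 = 0.36373.
RR = 0.81808/0.36373 = 2.24911
AR% = (RR − 1)/RR × 100 = (2.24911 − 1)/2.24911 × 100 = 55.5380%

55.5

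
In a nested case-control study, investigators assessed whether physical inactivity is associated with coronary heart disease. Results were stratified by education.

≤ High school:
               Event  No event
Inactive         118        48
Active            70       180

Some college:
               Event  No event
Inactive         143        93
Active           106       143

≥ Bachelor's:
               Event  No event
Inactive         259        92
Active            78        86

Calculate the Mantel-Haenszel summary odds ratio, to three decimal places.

OR_MH = Σ(aᵢdᵢ/nᵢ) / Σ(bᵢcᵢ/nᵢ), where nᵢ is the stratum total.
Stratum 1 (≤ High school): n = 416; a·d/n = 118·180/416 = 51.0577; b·c/n = 48·70/416 = 8.0769
Stratum 2 (Some college): n = 485; a·d/n = 143·143/485 = 42.1629; b·c/n = 93·106/485 = 20.3258
Stratum 3 (≥ Bachelor's): n = 515; a·d/n = 259·86/515 = 43.2505; b·c/n = 92·78/515 = 13.9340
OR_MH = (51.0577 + 42.1629 + 43.2505) / (8.0769 + 20.3258 + 13.9340) = 136.4711 / 42.3367 = 3.22347

3.223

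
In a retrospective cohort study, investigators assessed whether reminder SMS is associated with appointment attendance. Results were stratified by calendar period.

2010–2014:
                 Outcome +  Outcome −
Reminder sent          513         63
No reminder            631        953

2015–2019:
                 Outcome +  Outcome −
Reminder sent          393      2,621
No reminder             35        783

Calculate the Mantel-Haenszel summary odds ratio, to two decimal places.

7.24

OR_MH = Σ(aᵢdᵢ/nᵢ) / Σ(bᵢcᵢ/nᵢ), where nᵢ is the stratum total.
Stratum 1 (2010–2014): n = 2160; a·d/n = 513·953/2160 = 226.3375; b·c/n = 63·631/2160 = 18.4042
Stratum 2 (2015–2019): n = 3832; a·d/n = 393·783/3832 = 80.3025; b·c/n = 2621·35/3832 = 23.9392
OR_MH = (226.3375 + 80.3025) / (18.4042 + 23.9392) = 306.6400 / 42.3434 = 7.24175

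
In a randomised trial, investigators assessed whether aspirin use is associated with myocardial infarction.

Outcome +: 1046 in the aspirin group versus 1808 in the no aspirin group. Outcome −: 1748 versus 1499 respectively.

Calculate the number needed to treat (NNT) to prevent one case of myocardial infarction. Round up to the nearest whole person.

6

Risk in treated group = 1046/2794 = 0.37437; risk in control = 1808/3307 = 0.54672.
Absolute risk reduction = 0.54672 − 0.37437 = 0.17235
NNT = 1 / ARR = 1 / 0.17235 = 5.802 → round up → 6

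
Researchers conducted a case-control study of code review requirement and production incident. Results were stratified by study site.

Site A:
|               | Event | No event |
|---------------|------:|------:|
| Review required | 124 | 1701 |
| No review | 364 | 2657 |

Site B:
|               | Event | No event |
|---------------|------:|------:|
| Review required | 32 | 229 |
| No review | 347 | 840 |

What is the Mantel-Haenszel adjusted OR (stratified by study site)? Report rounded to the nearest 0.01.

0.47

OR_MH = Σ(aᵢdᵢ/nᵢ) / Σ(bᵢcᵢ/nᵢ), where nᵢ is the stratum total.
Stratum 1 (Site A): n = 4846; a·d/n = 124·2657/4846 = 67.9876; b·c/n = 1701·364/4846 = 127.7681
Stratum 2 (Site B): n = 1448; a·d/n = 32·840/1448 = 18.5635; b·c/n = 229·347/1448 = 54.8778
OR_MH = (67.9876 + 18.5635) / (127.7681 + 54.8778) = 86.5512 / 182.6458 = 0.47387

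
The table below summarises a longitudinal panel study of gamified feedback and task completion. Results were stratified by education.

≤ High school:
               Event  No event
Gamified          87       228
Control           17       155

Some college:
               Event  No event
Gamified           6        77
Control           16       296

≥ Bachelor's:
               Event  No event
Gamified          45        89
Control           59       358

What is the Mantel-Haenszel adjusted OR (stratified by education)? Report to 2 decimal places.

OR_MH = Σ(aᵢdᵢ/nᵢ) / Σ(bᵢcᵢ/nᵢ), where nᵢ is the stratum total.
Stratum 1 (≤ High school): n = 487; a·d/n = 87·155/487 = 27.6899; b·c/n = 228·17/487 = 7.9589
Stratum 2 (Some college): n = 395; a·d/n = 6·296/395 = 4.4962; b·c/n = 77·16/395 = 3.1190
Stratum 3 (≥ Bachelor's): n = 551; a·d/n = 45·358/551 = 29.2377; b·c/n = 89·59/551 = 9.5299
OR_MH = (27.6899 + 4.4962 + 29.2377) / (7.9589 + 3.1190 + 9.5299) = 61.4239 / 20.6079 = 2.98060

2.98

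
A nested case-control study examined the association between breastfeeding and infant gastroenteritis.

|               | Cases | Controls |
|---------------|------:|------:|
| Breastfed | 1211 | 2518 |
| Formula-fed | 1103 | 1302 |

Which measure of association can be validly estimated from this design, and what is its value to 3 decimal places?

Cells: a = 1211, b = 2518, c = 1103, d = 1302.
This is a nested case-control study: participants were sampled on outcome status, so risks in the source population cannot be estimated directly — relative risk is not valid here. The odds ratio is the appropriate measure.
OR = (a·d)/(b·c) = (1211 × 1302) / (2518 × 1103) = 1576722 / 2777354 = 0.56771

0.568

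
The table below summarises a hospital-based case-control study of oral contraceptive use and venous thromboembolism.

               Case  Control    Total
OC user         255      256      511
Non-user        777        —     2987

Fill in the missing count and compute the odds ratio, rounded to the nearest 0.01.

2.83

The missing cell is in the unexposed row: 2987 − 777 = 2210.
So a = 255, b = 256, c = 777, d = 2210.
OR = (a·d)/(b·c) = (255 × 2210) / (256 × 777) = 563550 / 198912 = 2.83316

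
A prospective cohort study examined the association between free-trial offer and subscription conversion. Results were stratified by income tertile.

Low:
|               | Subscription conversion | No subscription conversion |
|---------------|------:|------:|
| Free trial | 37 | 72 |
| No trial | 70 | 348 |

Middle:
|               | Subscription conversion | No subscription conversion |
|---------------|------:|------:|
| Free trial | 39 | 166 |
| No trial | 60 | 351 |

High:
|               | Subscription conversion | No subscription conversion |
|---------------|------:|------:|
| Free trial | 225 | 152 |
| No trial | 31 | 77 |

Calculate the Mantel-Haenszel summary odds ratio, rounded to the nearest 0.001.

OR_MH = Σ(aᵢdᵢ/nᵢ) / Σ(bᵢcᵢ/nᵢ), where nᵢ is the stratum total.
Stratum 1 (Low): n = 527; a·d/n = 37·348/527 = 24.4326; b·c/n = 72·70/527 = 9.5636
Stratum 2 (Middle): n = 616; a·d/n = 39·351/616 = 22.2224; b·c/n = 166·60/616 = 16.1688
Stratum 3 (High): n = 485; a·d/n = 225·77/485 = 35.7216; b·c/n = 152·31/485 = 9.7155
OR_MH = (24.4326 + 22.2224 + 35.7216) / (9.5636 + 16.1688 + 9.7155) = 82.3767 / 35.4479 = 2.32388

2.324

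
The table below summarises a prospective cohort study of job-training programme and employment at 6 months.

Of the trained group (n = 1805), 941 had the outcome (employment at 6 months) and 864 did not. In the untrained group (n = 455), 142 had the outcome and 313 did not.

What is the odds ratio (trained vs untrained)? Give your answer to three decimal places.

From the description: a = 941, b = 864, c = 142, d = 313.
OR = (a·d)/(b·c) = (941 × 313) / (864 × 142) = 294533 / 122688 = 2.40067
The odds of employment at 6 months are about 2.40 times as high in the trained group.

2.401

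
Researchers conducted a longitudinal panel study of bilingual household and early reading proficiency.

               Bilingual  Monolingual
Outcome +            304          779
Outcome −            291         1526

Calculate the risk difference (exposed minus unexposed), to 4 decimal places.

0.1730

Reading the table with exposure as columns: a = 304 (Bilingual, case), b = 291 (Bilingual, non-case), c = 779 (Monolingual, case), d = 1526.
Risk in exposed = 304/595 = 0.510924; risk in unexposed = 779/2305 = 0.337961.
Risk difference = 0.510924 − 0.337961 = 0.172963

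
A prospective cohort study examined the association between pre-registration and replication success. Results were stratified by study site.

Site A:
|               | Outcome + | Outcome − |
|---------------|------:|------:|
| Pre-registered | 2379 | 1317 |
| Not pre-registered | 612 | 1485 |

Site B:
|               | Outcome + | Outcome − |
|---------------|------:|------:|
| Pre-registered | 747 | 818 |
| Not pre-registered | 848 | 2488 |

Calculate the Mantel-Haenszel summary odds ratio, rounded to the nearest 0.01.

OR_MH = Σ(aᵢdᵢ/nᵢ) / Σ(bᵢcᵢ/nᵢ), where nᵢ is the stratum total.
Stratum 1 (Site A): n = 5793; a·d/n = 2379·1485/5793 = 609.8421; b·c/n = 1317·612/5793 = 139.1341
Stratum 2 (Site B): n = 4901; a·d/n = 747·2488/4901 = 379.2157; b·c/n = 818·848/4901 = 141.5352
OR_MH = (609.8421 + 379.2157) / (139.1341 + 141.5352) = 989.0577 / 280.6693 = 3.52393

3.52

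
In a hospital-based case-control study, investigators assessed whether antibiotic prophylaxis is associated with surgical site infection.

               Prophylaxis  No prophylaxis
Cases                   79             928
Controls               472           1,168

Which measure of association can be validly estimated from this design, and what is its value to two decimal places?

Reading the table with exposure as columns: a = 79 (Prophylaxis, case), b = 472 (Prophylaxis, non-case), c = 928 (No prophylaxis, case), d = 1168.
This is a hospital-based case-control study: participants were sampled on outcome status, so risks in the source population cannot be estimated directly — relative risk is not valid here. The odds ratio is the appropriate measure.
OR = (a·d)/(b·c) = (79 × 1168) / (472 × 928) = 92272 / 438016 = 0.21066

0.21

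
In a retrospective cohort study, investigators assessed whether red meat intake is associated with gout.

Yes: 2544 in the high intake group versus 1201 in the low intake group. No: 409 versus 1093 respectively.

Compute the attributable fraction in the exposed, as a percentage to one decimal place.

39.2

From the description: a = 2544, b = 409, c = 1201, d = 1093.
Risk in exposed = 2544/2953 = 0.86150; risk in unexposed = 1201/2294 = 0.52354.
RR = 0.86150/0.52354 = 1.64552
AR% = (RR − 1)/RR × 100 = (1.64552 − 1)/1.64552 × 100 = 39.2291%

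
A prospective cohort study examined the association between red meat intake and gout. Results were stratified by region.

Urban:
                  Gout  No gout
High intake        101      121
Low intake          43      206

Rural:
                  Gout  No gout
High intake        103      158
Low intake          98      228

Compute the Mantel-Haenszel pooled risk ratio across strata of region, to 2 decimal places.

RR_MH = Σ(aᵢ·n₀ᵢ/nᵢ) / Σ(cᵢ·n₁ᵢ/nᵢ), with n₁ᵢ = aᵢ+bᵢ (exposed), n₀ᵢ = cᵢ+dᵢ (unexposed), nᵢ = n₁ᵢ+n₀ᵢ.
Stratum 1 (Urban): n₁ = 222, n₀ = 249, n = 471; a·n₀/n = 101·249/471 = 53.3949; c·n₁/n = 43·222/471 = 20.2675
Stratum 2 (Rural): n₁ = 261, n₀ = 326, n = 587; a·n₀/n = 103·326/587 = 57.2027; c·n₁/n = 98·261/587 = 43.5741
RR_MH = (53.3949 + 57.2027) / (20.2675 + 43.5741) = 110.5976 / 63.8416 = 1.73238

1.73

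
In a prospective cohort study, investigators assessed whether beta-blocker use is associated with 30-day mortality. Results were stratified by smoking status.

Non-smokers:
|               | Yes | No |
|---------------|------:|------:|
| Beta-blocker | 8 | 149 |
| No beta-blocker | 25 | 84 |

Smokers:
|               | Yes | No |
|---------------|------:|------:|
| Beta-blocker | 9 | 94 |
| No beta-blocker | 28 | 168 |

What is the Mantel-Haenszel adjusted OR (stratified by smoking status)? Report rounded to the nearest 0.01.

0.33

OR_MH = Σ(aᵢdᵢ/nᵢ) / Σ(bᵢcᵢ/nᵢ), where nᵢ is the stratum total.
Stratum 1 (Non-smokers): n = 266; a·d/n = 8·84/266 = 2.5263; b·c/n = 149·25/266 = 14.0038
Stratum 2 (Smokers): n = 299; a·d/n = 9·168/299 = 5.0569; b·c/n = 94·28/299 = 8.8027
OR_MH = (2.5263 + 5.0569) / (14.0038 + 8.8027) = 7.5832 / 22.8064 = 0.33250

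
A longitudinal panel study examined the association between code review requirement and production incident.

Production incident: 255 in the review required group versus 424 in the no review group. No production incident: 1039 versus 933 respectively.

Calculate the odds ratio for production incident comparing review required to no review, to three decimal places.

From the description: a = 255, b = 1039, c = 424, d = 933.
OR = (a·d)/(b·c) = (255 × 933) / (1039 × 424) = 237915 / 440536 = 0.54006
Exposure is associated with lower odds of production incident (OR = 0.54 < 1).

0.540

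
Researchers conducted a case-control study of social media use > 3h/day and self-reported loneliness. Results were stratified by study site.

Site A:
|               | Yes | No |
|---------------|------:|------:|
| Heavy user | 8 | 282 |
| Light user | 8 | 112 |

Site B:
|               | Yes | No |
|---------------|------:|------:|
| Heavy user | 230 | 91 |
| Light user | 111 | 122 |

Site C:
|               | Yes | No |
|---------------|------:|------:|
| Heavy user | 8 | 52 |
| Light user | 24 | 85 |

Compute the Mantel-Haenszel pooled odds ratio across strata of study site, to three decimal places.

OR_MH = Σ(aᵢdᵢ/nᵢ) / Σ(bᵢcᵢ/nᵢ), where nᵢ is the stratum total.
Stratum 1 (Site A): n = 410; a·d/n = 8·112/410 = 2.1854; b·c/n = 282·8/410 = 5.5024
Stratum 2 (Site B): n = 554; a·d/n = 230·122/554 = 50.6498; b·c/n = 91·111/554 = 18.2329
Stratum 3 (Site C): n = 169; a·d/n = 8·85/169 = 4.0237; b·c/n = 52·24/169 = 7.3846
OR_MH = (2.1854 + 50.6498 + 4.0237) / (5.5024 + 18.2329 + 7.3846) = 56.8589 / 31.1199 = 1.82709

1.827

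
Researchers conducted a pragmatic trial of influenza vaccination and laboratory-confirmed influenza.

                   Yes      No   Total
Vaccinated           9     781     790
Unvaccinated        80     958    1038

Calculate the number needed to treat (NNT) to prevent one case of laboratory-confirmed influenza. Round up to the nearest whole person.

16

Risk in treated group = 9/790 = 0.01139; risk in control = 80/1038 = 0.07707.
Absolute risk reduction = 0.07707 − 0.01139 = 0.06568
NNT = 1 / ARR = 1 / 0.06568 = 15.226 → round up → 16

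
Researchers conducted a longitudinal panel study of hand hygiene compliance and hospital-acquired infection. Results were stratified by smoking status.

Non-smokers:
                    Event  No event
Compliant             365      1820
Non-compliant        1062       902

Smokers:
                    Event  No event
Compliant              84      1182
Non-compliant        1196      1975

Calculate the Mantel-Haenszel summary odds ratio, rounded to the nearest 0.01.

0.15

OR_MH = Σ(aᵢdᵢ/nᵢ) / Σ(bᵢcᵢ/nᵢ), where nᵢ is the stratum total.
Stratum 1 (Non-smokers): n = 4149; a·d/n = 365·902/4149 = 79.3517; b·c/n = 1820·1062/4149 = 465.8568
Stratum 2 (Smokers): n = 4437; a·d/n = 84·1975/4437 = 37.3901; b·c/n = 1182·1196/4437 = 318.6099
OR_MH = (79.3517 + 37.3901) / (465.8568 + 318.6099) = 116.7418 / 784.4667 = 0.14882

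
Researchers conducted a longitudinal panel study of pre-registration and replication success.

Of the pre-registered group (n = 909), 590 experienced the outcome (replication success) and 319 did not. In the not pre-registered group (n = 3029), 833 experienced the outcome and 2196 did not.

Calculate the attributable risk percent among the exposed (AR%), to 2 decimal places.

From the description: a = 590, b = 319, c = 833, d = 2196.
Risk in exposed = 590/909 = 0.64906; risk in unexposed = 833/3029 = 0.27501.
RR = 0.64906/0.27501 = 2.36017
AR% = (RR − 1)/RR × 100 = (2.36017 − 1)/2.36017 × 100 = 57.6301%

57.63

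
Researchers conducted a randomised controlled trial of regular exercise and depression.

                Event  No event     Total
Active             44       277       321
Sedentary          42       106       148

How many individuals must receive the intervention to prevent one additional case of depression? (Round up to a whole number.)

Risk in treated group = 44/321 = 0.13707; risk in control = 42/148 = 0.28378.
Absolute risk reduction = 0.28378 − 0.13707 = 0.14671
NNT = 1 / ARR = 1 / 0.14671 = 6.816 → round up → 7

7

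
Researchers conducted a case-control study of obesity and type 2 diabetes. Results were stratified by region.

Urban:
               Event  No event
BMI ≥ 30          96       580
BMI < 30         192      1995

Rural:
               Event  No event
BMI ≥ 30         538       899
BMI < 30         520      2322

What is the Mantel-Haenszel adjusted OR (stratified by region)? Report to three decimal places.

OR_MH = Σ(aᵢdᵢ/nᵢ) / Σ(bᵢcᵢ/nᵢ), where nᵢ is the stratum total.
Stratum 1 (Urban): n = 2863; a·d/n = 96·1995/2863 = 66.8949; b·c/n = 580·192/2863 = 38.8963
Stratum 2 (Rural): n = 4279; a·d/n = 538·2322/4279 = 291.9458; b·c/n = 899·520/4279 = 109.2498
OR_MH = (66.8949 + 291.9458) / (38.8963 + 109.2498) = 358.8406 / 148.1461 = 2.42221

2.422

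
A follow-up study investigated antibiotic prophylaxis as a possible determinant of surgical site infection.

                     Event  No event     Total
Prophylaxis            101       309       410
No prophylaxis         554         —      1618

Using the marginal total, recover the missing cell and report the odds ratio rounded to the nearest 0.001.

0.628

The missing cell is in the unexposed row: 1618 − 554 = 1064.
So a = 101, b = 309, c = 554, d = 1064.
OR = (a·d)/(b·c) = (101 × 1064) / (309 × 554) = 107464 / 171186 = 0.62776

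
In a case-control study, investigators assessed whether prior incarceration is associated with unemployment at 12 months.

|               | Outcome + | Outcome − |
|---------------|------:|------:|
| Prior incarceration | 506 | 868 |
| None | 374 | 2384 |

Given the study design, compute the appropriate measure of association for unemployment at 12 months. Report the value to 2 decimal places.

Cells: a = 506, b = 868, c = 374, d = 2384.
This is a case-control study: participants were sampled on outcome status, so risks in the source population cannot be estimated directly — relative risk is not valid here. The odds ratio is the appropriate measure.
OR = (a·d)/(b·c) = (506 × 2384) / (868 × 374) = 1206304 / 324632 = 3.71591

3.72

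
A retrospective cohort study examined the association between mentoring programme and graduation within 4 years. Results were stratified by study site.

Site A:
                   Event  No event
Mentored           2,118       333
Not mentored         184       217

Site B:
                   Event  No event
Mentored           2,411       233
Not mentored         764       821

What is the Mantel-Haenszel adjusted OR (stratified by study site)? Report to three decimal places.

9.897

OR_MH = Σ(aᵢdᵢ/nᵢ) / Σ(bᵢcᵢ/nᵢ), where nᵢ is the stratum total.
Stratum 1 (Site A): n = 2852; a·d/n = 2118·217/2852 = 161.1522; b·c/n = 333·184/2852 = 21.4839
Stratum 2 (Site B): n = 4229; a·d/n = 2411·821/4229 = 468.0612; b·c/n = 233·764/4229 = 42.0932
OR_MH = (161.1522 + 468.0612) / (21.4839 + 42.0932) = 629.2134 / 63.5770 = 9.89687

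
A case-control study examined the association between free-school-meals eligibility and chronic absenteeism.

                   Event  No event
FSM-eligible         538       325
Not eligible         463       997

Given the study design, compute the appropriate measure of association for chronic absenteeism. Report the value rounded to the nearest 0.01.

Cells: a = 538, b = 325, c = 463, d = 997.
This is a case-control study: participants were sampled on outcome status, so risks in the source population cannot be estimated directly — relative risk is not valid here. The odds ratio is the appropriate measure.
OR = (a·d)/(b·c) = (538 × 997) / (325 × 463) = 536386 / 150475 = 3.56462

3.56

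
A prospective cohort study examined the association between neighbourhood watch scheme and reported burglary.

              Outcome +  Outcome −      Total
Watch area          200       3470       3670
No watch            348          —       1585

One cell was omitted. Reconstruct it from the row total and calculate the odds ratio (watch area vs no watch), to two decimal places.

0.20

The missing cell is in the unexposed row: 1585 − 348 = 1237.
So a = 200, b = 3470, c = 348, d = 1237.
OR = (a·d)/(b·c) = (200 × 1237) / (3470 × 348) = 247400 / 1207560 = 0.20488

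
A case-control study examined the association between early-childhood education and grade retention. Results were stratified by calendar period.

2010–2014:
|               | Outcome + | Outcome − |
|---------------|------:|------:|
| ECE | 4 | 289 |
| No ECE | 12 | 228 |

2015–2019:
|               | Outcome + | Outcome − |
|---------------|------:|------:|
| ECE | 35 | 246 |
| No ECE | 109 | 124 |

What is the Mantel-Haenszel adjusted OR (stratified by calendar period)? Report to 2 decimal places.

0.17

OR_MH = Σ(aᵢdᵢ/nᵢ) / Σ(bᵢcᵢ/nᵢ), where nᵢ is the stratum total.
Stratum 1 (2010–2014): n = 533; a·d/n = 4·228/533 = 1.7111; b·c/n = 289·12/533 = 6.5066
Stratum 2 (2015–2019): n = 514; a·d/n = 35·124/514 = 8.4436; b·c/n = 246·109/514 = 52.1673
OR_MH = (1.7111 + 8.4436) / (6.5066 + 52.1673) = 10.1546 / 58.6739 = 0.17307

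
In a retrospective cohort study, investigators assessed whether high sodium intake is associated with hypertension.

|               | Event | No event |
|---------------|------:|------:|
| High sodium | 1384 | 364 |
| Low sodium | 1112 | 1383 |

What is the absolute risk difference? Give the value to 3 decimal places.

Cells: a = 1384, b = 364, c = 1112, d = 1383.
Risk in exposed = 1384/1748 = 0.791762; risk in unexposed = 1112/2495 = 0.445691.
Risk difference = 0.791762 − 0.445691 = 0.346071

0.346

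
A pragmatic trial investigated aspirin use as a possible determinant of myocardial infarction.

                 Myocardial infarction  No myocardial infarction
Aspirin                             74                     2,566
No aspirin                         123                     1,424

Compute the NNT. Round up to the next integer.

20

Risk in treated group = 74/2640 = 0.02803; risk in control = 123/1547 = 0.07951.
Absolute risk reduction = 0.07951 − 0.02803 = 0.05148
NNT = 1 / ARR = 1 / 0.05148 = 19.426 → round up → 20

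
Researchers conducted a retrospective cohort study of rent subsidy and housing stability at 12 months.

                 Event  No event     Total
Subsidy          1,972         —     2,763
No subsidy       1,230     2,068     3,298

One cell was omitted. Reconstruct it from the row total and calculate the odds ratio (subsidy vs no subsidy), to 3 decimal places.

4.192

The missing cell is in the exposed row: 2763 − 1972 = 791.
So a = 1972, b = 791, c = 1230, d = 2068.
OR = (a·d)/(b·c) = (1972 × 2068) / (791 × 1230) = 4078096 / 972930 = 4.19156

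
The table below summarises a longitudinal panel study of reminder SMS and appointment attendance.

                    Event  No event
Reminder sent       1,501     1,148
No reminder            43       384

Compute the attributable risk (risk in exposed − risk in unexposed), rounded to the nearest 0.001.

Cells: a = 1501, b = 1148, c = 43, d = 384.
Risk in exposed = 1501/2649 = 0.566629; risk in unexposed = 43/427 = 0.100703.
Risk difference = 0.566629 − 0.100703 = 0.465926

0.466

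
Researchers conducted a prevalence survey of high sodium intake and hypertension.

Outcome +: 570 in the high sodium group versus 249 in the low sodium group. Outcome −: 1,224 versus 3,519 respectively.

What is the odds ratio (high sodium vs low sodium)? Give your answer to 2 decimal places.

6.58

From the description: a = 570, b = 1224, c = 249, d = 3519.
OR = (a·d)/(b·c) = (570 × 3519) / (1224 × 249) = 2005830 / 304776 = 6.58133
The odds of hypertension are about 6.58 times as high in the high sodium group.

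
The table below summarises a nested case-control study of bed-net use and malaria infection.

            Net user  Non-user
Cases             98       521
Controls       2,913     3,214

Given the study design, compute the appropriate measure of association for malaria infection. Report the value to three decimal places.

Reading the table with exposure as columns: a = 98 (Net user, case), b = 2913 (Net user, non-case), c = 521 (Non-user, case), d = 3214.
This is a nested case-control study: participants were sampled on outcome status, so risks in the source population cannot be estimated directly — relative risk is not valid here. The odds ratio is the appropriate measure.
OR = (a·d)/(b·c) = (98 × 3214) / (2913 × 521) = 314972 / 1517673 = 0.20754

0.208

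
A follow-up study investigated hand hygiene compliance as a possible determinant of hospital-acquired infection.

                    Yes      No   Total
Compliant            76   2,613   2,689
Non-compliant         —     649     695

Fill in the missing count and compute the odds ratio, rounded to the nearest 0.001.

0.410

The missing cell is in the unexposed row: 695 − 649 = 46.
So a = 76, b = 2613, c = 46, d = 649.
OR = (a·d)/(b·c) = (76 × 649) / (2613 × 46) = 49324 / 120198 = 0.41036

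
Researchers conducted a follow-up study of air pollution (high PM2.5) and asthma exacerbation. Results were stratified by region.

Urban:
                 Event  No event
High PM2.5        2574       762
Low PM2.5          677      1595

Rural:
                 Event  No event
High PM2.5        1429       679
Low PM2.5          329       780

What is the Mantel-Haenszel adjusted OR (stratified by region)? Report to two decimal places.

OR_MH = Σ(aᵢdᵢ/nᵢ) / Σ(bᵢcᵢ/nᵢ), where nᵢ is the stratum total.
Stratum 1 (Urban): n = 5608; a·d/n = 2574·1595/5608 = 732.0845; b·c/n = 762·677/5608 = 91.9889
Stratum 2 (Rural): n = 3217; a·d/n = 1429·780/3217 = 346.4781; b·c/n = 679·329/3217 = 69.4408
OR_MH = (732.0845 + 346.4781) / (91.9889 + 69.4408) = 1078.5626 / 161.4297 = 6.68131

6.68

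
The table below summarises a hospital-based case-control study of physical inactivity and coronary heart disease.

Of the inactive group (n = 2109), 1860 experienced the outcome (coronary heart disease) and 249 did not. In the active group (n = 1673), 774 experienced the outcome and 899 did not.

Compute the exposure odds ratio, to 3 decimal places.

8.676

From the description: a = 1860, b = 249, c = 774, d = 899.
OR = (a·d)/(b·c) = (1860 × 899) / (249 × 774) = 1672140 / 192726 = 8.67626
The odds of coronary heart disease are about 8.68 times as high in the inactive group.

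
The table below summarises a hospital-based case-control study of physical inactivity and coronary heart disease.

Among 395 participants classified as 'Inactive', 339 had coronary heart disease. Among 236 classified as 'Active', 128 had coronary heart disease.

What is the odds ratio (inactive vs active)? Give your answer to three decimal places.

From the description: a = 339, b = 56, c = 128, d = 108.
OR = (a·d)/(b·c) = (339 × 108) / (56 × 128) = 36612 / 7168 = 5.10770
The odds of coronary heart disease are about 5.11 times as high in the inactive group.

5.108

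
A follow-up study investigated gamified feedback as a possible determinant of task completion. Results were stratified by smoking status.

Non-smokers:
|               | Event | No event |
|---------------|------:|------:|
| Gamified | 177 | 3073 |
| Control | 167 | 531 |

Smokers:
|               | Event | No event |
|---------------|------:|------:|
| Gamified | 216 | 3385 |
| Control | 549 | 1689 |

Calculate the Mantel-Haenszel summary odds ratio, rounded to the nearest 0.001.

OR_MH = Σ(aᵢdᵢ/nᵢ) / Σ(bᵢcᵢ/nᵢ), where nᵢ is the stratum total.
Stratum 1 (Non-smokers): n = 3948; a·d/n = 177·531/3948 = 23.8062; b·c/n = 3073·167/3948 = 129.9876
Stratum 2 (Smokers): n = 5839; a·d/n = 216·1689/5839 = 62.4806; b·c/n = 3385·549/5839 = 318.2677
OR_MH = (23.8062 + 62.4806) / (129.9876 + 318.2677) = 86.2868 / 448.2553 = 0.19249

0.192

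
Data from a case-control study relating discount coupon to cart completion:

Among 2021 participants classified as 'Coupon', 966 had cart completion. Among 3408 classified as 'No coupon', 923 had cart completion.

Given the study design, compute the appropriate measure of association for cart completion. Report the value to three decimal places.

2.465

From the description: a = 966, b = 1055, c = 923, d = 2485.
This is a case-control study: participants were sampled on outcome status, so risks in the source population cannot be estimated directly — relative risk is not valid here. The odds ratio is the appropriate measure.
OR = (a·d)/(b·c) = (966 × 2485) / (1055 × 923) = 2400510 / 973765 = 2.46518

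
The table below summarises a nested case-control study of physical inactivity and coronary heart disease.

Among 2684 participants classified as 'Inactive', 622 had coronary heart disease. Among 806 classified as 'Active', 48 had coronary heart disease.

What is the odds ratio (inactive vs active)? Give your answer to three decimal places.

4.764

From the description: a = 622, b = 2062, c = 48, d = 758.
OR = (a·d)/(b·c) = (622 × 758) / (2062 × 48) = 471476 / 98976 = 4.76354
The odds of coronary heart disease are about 4.76 times as high in the inactive group.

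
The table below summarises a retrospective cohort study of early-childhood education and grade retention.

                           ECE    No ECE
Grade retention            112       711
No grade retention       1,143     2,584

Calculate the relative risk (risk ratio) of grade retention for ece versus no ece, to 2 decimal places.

Reading the table with exposure as columns: a = 112 (ECE, case), b = 1143 (ECE, non-case), c = 711 (No ECE, case), d = 2584.
Risk in exposed = 112/1255 = 0.08924; risk in unexposed = 711/3295 = 0.21578.
RR = 0.08924 / 0.21578 = 0.41358
The risk is 59% lower among the exposed than among the unexposed.

0.41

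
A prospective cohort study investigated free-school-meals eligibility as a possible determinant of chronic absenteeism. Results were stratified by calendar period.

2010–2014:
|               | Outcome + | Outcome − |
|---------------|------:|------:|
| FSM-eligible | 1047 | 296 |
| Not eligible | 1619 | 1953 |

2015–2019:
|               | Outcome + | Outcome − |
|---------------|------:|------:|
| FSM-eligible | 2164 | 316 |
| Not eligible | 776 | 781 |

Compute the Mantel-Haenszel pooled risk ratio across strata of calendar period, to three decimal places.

RR_MH = Σ(aᵢ·n₀ᵢ/nᵢ) / Σ(cᵢ·n₁ᵢ/nᵢ), with n₁ᵢ = aᵢ+bᵢ (exposed), n₀ᵢ = cᵢ+dᵢ (unexposed), nᵢ = n₁ᵢ+n₀ᵢ.
Stratum 1 (2010–2014): n₁ = 1343, n₀ = 3572, n = 4915; a·n₀/n = 1047·3572/4915 = 760.9123; c·n₁/n = 1619·1343/4915 = 442.3839
Stratum 2 (2015–2019): n₁ = 2480, n₀ = 1557, n = 4037; a·n₀/n = 2164·1557/4037 = 834.6168; c·n₁/n = 776·2480/4037 = 476.7104
RR_MH = (760.9123 + 834.6168) / (442.3839 + 476.7104) = 1595.5291 / 919.0944 = 1.73598

1.736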